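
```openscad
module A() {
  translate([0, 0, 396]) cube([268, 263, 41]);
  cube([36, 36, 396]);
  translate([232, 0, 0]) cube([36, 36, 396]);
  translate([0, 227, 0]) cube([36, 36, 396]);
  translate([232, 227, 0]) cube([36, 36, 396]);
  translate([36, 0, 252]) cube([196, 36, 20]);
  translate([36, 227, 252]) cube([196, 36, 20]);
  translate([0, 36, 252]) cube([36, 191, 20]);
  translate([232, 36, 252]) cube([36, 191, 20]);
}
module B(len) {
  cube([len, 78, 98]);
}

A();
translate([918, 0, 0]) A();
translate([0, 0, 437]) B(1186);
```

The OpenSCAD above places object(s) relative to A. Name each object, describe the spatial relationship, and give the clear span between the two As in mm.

Second stool starts at x = 918; first ends at x = 268; clear span = 918 − 268 = 650 mm.

A is a stool. B is a beam. A beam spans the tops of two stools. The clear span between the two stools is 650 mm.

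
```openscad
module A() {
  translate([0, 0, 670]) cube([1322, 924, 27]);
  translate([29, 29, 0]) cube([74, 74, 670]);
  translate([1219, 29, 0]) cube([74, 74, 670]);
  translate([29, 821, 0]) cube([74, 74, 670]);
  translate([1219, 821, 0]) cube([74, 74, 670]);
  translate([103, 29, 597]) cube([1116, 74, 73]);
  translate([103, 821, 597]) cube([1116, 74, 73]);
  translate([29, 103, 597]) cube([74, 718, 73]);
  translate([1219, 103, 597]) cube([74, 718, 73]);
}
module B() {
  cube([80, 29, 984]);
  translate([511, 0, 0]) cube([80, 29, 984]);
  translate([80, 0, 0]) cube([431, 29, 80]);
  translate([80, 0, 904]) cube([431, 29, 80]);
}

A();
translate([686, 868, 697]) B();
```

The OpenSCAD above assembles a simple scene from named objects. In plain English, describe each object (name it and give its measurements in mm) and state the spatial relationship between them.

A is a table: top 1322 mm (x) × 924 mm (y), 27 mm thick, upper face at z = 697 mm, on four 74×74 mm square legs, each inset 29 mm from the nearest pair of top edges, running from z = 0 to the bottom of the top. Four apron rails, 74 mm thick and 73 mm tall, run between adjacent legs with their top edges flush with the underside of the top and their outer faces flush with the legs' outer faces.

B is a rectangular picture frame lying in the x–z plane (depth along y). The opening is 431 mm wide (x) by 824 mm tall (z), surrounded by a border 80 mm wide on all four sides. The frame is 29 mm deep and is made of two full-height vertical stiles with two horizontal rails fitted between them.

The picture frame is on top of the table.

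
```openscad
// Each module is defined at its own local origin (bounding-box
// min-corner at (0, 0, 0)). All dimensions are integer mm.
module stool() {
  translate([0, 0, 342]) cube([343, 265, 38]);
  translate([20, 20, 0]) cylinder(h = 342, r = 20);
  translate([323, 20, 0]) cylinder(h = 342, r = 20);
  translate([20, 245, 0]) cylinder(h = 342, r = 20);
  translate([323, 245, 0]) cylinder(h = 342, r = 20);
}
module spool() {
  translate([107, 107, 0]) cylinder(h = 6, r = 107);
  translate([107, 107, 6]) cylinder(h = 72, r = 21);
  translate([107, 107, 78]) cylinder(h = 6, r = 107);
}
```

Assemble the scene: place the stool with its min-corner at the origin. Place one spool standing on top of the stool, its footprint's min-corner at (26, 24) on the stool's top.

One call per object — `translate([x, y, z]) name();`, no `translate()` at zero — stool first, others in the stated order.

stool();
translate([26, 24, 380]) spool();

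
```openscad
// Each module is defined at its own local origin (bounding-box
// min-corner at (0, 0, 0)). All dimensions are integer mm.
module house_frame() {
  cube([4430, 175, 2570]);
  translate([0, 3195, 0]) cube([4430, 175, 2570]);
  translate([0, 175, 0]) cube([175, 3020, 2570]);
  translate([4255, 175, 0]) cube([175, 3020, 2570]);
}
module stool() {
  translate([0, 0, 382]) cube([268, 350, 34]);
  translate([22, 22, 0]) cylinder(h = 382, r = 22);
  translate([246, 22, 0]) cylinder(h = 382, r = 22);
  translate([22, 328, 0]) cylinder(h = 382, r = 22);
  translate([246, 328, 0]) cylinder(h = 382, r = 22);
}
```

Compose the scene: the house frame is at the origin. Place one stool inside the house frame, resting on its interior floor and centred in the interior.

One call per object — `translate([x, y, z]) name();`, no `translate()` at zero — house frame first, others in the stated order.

house_frame();
translate([2081, 1510, 0]) stool();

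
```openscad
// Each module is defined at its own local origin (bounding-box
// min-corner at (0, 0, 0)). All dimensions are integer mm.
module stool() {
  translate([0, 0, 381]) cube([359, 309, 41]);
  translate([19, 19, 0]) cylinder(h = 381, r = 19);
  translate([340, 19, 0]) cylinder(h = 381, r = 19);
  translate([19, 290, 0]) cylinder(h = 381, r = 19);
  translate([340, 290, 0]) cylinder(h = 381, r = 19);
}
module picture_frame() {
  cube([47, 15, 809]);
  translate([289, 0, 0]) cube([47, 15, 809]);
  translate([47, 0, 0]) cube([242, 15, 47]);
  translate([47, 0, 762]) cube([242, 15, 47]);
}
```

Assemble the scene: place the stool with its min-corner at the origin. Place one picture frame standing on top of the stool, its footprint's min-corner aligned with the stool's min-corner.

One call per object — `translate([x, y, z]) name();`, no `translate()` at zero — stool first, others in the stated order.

stool();
translate([0, 0, 422]) picture_frame();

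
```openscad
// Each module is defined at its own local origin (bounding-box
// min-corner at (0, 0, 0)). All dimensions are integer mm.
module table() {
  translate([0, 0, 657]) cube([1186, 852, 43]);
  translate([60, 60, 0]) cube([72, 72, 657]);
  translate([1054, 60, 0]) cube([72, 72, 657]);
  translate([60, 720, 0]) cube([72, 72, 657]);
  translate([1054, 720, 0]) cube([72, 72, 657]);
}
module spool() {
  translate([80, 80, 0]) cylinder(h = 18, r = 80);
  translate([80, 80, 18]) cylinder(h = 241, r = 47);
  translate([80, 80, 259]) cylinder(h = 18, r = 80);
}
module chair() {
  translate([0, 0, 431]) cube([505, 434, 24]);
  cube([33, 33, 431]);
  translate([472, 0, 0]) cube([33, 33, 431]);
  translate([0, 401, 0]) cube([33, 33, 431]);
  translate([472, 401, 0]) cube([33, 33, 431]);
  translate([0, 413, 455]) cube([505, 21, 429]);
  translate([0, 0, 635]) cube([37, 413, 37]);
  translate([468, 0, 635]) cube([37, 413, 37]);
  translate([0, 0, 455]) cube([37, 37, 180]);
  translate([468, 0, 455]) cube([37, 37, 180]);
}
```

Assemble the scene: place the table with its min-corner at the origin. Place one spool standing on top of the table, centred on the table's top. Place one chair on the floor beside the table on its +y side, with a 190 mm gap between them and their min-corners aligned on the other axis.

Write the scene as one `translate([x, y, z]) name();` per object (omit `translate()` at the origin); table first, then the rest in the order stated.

table();
translate([513, 346, 700]) spool();
translate([0, 1042, 0]) chair();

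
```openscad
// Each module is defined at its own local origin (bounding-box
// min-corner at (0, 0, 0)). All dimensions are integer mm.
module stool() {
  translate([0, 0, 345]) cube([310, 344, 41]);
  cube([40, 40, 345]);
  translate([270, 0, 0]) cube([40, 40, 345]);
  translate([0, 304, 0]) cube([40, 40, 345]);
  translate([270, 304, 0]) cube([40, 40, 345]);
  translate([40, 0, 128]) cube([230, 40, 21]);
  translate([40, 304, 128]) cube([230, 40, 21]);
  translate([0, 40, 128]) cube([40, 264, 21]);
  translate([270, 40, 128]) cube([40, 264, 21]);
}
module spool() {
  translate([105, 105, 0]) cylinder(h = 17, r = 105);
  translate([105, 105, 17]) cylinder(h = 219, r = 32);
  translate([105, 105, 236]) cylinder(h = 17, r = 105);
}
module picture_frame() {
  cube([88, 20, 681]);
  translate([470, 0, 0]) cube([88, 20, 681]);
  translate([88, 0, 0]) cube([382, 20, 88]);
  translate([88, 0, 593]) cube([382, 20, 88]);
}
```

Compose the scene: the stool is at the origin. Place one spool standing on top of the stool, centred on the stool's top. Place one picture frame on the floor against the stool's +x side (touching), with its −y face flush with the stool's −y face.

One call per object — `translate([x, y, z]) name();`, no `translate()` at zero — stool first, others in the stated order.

stool();
translate([50, 67, 386]) spool();
translate([310, 0, 0]) picture_frame();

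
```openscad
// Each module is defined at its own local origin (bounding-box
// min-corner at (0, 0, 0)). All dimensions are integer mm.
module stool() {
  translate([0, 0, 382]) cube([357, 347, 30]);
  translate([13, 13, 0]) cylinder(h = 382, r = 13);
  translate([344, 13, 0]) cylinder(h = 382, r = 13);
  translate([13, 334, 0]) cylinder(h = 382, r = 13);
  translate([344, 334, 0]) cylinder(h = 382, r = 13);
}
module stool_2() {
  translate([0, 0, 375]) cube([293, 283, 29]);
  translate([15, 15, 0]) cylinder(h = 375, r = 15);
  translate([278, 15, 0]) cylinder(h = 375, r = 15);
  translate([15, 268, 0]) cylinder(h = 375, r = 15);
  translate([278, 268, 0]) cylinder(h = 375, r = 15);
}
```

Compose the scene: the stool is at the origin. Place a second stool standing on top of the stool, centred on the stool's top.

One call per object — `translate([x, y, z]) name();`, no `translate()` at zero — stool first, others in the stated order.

stool();
translate([32, 32, 412]) stool_2();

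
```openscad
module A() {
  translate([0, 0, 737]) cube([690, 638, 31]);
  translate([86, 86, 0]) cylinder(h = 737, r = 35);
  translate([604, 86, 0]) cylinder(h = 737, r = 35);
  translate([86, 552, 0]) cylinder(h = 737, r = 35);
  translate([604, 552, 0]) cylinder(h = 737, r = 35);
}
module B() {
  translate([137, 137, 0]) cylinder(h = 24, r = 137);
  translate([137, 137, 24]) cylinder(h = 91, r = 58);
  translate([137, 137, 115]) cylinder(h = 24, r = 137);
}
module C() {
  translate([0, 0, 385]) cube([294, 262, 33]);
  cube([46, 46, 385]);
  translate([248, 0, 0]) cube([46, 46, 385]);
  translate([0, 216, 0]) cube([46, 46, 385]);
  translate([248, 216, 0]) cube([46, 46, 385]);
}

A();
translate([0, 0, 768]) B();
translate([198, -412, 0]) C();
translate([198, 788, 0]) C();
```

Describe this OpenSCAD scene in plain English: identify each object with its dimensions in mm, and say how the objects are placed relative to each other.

A is a table: top 690 mm (x) × 638 mm (y), 31 mm thick, upper face at z = 768 mm, on four round legs of 70 mm diameter, each leg's bounding box inset 51 mm from the nearest pair of top edges, running from z = 0 to the bottom of the top.

B is a spool: two coaxial disc flanges of radius 137 mm and thickness 24 mm, joined by a core cylinder of radius 58 mm and height 91 mm. The lower flange rests on z = 0 and the three cylinders share a vertical axis.

C is a four-legged stool. The seat is 294×262 mm, 33 mm thick, top at z = 418 mm. It stands on four square legs, each 46×46 mm in cross-section, from z = 0 to the seat underside, each flush with a corner of the seat.

The spool is on top of the table. Two stools sit around the table at the −y, +y sides.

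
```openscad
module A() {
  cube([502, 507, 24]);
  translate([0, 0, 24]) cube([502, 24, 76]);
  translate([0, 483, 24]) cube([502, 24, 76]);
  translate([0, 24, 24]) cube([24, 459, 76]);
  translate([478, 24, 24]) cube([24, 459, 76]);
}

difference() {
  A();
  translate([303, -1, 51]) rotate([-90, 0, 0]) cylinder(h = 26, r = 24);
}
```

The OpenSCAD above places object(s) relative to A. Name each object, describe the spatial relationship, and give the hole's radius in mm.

A is an open box. The open box has a circular hole through its front wall. The hole's radius is 24 mm.

The subtracted cylinder has r = 24 mm.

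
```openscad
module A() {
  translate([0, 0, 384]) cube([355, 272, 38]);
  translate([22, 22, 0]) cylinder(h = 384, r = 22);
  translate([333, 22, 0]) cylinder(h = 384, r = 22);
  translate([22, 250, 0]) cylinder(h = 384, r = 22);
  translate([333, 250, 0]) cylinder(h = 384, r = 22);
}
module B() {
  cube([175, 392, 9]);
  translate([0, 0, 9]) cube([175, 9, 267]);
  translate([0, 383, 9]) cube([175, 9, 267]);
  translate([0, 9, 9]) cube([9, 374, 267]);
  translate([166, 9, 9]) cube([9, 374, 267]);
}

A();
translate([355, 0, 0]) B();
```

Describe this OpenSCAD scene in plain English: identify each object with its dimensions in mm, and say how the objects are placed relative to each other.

A is a four-legged stool. The seat is 355×272 mm, 38 mm thick, top at z = 422 mm. It stands on four round legs, each 44 mm in diameter, from z = 0 to the seat underside, each leg's axis is inset half a diameter from the nearest pair of seat edges (so the leg's bounding box is flush with the corner).

B is an open storage box with external size 175×392×276 mm and wall thickness 9 mm (the base is also 9 mm thick). The base covers the whole footprint; the four walls stand on the base, with the y-facing walls full-width and the x-facing walls fitting between their inner faces.

The open box is against the stool's +x side, with their −y faces flush.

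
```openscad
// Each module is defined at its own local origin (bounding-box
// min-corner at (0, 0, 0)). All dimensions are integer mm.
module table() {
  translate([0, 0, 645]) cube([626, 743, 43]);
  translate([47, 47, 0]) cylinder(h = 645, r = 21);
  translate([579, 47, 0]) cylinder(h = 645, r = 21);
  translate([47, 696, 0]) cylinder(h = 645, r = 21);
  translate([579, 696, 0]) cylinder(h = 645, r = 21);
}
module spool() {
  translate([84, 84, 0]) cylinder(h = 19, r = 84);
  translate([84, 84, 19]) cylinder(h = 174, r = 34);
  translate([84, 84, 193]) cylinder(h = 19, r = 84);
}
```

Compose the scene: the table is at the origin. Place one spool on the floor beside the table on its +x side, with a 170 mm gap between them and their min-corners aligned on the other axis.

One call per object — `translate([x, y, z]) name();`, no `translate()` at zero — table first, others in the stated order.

table();
translate([796, 0, 0]) spool();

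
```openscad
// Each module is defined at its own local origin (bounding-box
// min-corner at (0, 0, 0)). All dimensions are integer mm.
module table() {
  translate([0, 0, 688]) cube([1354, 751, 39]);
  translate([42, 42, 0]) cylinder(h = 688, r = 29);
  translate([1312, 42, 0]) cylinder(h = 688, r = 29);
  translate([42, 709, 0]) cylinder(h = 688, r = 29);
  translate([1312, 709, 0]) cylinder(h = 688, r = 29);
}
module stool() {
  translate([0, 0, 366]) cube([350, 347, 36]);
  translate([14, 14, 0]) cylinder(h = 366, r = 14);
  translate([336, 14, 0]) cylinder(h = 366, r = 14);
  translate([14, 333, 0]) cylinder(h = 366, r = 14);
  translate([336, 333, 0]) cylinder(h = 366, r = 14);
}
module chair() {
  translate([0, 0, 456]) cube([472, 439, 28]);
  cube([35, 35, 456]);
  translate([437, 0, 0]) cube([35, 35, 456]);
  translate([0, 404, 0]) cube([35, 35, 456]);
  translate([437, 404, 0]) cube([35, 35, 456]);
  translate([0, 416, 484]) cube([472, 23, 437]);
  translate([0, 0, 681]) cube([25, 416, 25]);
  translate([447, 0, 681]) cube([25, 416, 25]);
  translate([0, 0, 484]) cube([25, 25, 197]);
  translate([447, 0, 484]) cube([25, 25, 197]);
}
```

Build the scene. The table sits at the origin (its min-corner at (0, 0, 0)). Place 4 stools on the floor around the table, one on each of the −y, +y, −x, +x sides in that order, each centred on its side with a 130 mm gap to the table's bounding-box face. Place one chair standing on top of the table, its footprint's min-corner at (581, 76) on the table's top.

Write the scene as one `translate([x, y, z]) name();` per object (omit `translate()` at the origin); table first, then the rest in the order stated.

table();
translate([502, -477, 0]) stool();
translate([502, 881, 0]) stool();
translate([-480, 202, 0]) stool();
translate([1484, 202, 0]) stool();
translate([581, 76, 727]) chair();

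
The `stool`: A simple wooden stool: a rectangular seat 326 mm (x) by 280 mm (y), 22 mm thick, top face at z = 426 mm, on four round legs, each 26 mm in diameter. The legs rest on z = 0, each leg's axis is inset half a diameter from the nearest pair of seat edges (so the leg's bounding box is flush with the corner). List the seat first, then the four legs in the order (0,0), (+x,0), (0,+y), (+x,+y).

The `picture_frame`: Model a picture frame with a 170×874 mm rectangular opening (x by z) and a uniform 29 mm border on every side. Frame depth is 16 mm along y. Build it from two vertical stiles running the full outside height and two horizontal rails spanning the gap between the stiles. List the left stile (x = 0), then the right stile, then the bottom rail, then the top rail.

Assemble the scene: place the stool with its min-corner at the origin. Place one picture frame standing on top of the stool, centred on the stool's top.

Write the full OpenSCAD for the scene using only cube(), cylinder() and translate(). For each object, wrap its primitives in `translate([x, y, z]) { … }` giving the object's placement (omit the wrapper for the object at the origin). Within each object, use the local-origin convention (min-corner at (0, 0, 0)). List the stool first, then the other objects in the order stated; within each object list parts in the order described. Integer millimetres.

translate([0, 0, 404]) cube([326, 280, 22]);
translate([13, 13, 0]) cylinder(h = 404, r = 13);
translate([313, 13, 0]) cylinder(h = 404, r = 13);
translate([13, 267, 0]) cylinder(h = 404, r = 13);
translate([313, 267, 0]) cylinder(h = 404, r = 13);
translate([49, 132, 426]) {
  cube([29, 16, 932]);
  translate([199, 0, 0]) cube([29, 16, 932]);
  translate([29, 0, 0]) cube([170, 16, 29]);
  translate([29, 0, 903]) cube([170, 16, 29]);
}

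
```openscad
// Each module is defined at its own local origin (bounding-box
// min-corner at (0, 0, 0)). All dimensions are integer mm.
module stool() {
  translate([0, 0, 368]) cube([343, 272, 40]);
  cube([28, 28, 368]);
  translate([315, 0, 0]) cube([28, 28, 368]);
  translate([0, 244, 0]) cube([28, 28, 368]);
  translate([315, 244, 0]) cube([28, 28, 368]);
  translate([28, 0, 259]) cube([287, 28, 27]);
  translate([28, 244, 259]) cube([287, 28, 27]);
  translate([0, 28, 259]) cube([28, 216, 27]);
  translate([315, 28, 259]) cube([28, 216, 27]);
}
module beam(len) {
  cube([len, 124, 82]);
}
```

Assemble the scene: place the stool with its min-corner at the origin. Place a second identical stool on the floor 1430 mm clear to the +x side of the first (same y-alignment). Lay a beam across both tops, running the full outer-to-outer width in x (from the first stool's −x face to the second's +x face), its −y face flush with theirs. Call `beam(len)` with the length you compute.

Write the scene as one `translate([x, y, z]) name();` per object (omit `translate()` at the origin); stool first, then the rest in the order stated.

stool();
translate([1773, 0, 0]) stool();
translate([0, 0, 408]) beam(2116);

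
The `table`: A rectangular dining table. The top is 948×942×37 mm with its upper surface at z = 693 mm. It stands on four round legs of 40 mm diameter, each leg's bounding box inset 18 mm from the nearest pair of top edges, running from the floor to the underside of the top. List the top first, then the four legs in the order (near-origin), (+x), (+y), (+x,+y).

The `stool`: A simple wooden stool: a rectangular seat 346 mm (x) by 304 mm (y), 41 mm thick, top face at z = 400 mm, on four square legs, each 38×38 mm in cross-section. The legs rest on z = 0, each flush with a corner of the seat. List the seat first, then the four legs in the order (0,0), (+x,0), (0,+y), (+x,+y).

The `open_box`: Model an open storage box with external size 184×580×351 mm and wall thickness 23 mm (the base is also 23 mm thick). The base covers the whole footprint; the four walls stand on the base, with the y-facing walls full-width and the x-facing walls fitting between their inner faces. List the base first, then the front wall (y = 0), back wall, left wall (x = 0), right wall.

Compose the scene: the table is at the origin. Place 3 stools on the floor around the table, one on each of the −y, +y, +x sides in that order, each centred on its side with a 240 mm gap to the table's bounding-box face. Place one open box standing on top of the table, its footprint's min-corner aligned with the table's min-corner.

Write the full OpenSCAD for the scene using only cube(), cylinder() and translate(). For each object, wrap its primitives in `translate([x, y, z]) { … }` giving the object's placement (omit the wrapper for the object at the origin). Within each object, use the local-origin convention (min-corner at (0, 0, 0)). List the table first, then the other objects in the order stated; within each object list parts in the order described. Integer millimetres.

translate([0, 0, 656]) cube([948, 942, 37]);
translate([38, 38, 0]) cylinder(h = 656, r = 20);
translate([910, 38, 0]) cylinder(h = 656, r = 20);
translate([38, 904, 0]) cylinder(h = 656, r = 20);
translate([910, 904, 0]) cylinder(h = 656, r = 20);
translate([301, -544, 0]) {
  translate([0, 0, 359]) cube([346, 304, 41]);
  cube([38, 38, 359]);
  translate([308, 0, 0]) cube([38, 38, 359]);
  translate([0, 266, 0]) cube([38, 38, 359]);
  translate([308, 266, 0]) cube([38, 38, 359]);
}
translate([301, 1182, 0]) {
  translate([0, 0, 359]) cube([346, 304, 41]);
  cube([38, 38, 359]);
  translate([308, 0, 0]) cube([38, 38, 359]);
  translate([0, 266, 0]) cube([38, 38, 359]);
  translate([308, 266, 0]) cube([38, 38, 359]);
}
translate([1188, 319, 0]) {
  translate([0, 0, 359]) cube([346, 304, 41]);
  cube([38, 38, 359]);
  translate([308, 0, 0]) cube([38, 38, 359]);
  translate([0, 266, 0]) cube([38, 38, 359]);
  translate([308, 266, 0]) cube([38, 38, 359]);
}
translate([0, 0, 693]) {
  cube([184, 580, 23]);
  translate([0, 0, 23]) cube([184, 23, 328]);
  translate([0, 557, 23]) cube([184, 23, 328]);
  translate([0, 23, 23]) cube([23, 534, 328]);
  translate([161, 23, 23]) cube([23, 534, 328]);
}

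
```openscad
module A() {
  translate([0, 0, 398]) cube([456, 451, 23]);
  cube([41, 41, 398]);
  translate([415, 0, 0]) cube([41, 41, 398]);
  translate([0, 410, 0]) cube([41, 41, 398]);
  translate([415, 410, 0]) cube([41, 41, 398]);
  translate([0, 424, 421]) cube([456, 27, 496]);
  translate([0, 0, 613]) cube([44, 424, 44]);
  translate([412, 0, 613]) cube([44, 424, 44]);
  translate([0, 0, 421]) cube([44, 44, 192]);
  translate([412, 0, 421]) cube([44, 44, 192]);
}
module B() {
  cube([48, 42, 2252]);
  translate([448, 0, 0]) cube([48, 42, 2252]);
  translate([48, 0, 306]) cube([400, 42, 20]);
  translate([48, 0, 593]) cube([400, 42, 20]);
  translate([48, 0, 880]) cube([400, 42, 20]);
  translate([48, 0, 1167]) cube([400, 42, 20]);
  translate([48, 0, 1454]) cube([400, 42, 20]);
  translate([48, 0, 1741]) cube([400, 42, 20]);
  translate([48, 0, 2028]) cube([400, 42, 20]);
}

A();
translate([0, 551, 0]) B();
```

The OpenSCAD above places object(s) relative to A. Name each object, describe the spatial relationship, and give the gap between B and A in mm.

The ladder's nearest face is 100 mm from the chair's +y face.

A is a chair. B is a ladder. The ladder is on the floor beside the chair on its +y side. The gap between the ladder and the chair is 100 mm.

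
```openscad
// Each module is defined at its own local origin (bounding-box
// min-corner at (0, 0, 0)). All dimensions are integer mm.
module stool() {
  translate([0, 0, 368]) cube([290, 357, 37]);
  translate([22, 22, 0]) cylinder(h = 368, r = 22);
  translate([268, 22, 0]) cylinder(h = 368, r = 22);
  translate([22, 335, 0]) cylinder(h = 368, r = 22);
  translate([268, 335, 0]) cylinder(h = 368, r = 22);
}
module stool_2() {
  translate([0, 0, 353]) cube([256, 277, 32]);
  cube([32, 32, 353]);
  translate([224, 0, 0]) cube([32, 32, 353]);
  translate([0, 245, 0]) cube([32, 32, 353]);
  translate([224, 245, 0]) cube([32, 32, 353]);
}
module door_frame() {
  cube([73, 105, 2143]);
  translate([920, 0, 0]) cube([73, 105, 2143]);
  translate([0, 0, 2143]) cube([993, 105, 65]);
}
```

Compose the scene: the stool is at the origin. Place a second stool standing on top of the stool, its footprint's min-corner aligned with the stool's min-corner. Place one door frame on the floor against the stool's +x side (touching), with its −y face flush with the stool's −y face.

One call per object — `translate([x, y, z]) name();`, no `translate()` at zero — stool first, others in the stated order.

stool();
translate([0, 0, 405]) stool_2();
translate([290, 0, 0]) door_frame();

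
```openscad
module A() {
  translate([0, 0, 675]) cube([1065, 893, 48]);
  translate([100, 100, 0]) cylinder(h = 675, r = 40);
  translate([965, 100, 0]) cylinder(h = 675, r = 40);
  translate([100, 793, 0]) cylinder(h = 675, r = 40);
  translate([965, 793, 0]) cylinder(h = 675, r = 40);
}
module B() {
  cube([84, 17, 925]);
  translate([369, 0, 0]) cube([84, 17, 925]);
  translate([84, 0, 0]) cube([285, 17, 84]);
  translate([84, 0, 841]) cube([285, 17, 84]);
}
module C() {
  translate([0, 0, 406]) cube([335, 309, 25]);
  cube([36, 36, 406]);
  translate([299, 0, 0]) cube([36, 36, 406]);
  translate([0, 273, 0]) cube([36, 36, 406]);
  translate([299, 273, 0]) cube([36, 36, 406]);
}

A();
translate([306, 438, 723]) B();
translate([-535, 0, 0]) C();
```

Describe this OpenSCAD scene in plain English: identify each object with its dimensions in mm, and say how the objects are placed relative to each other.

A is a table: top 1065 mm (x) × 893 mm (y), 48 mm thick, upper face at z = 723 mm, on four round legs of 80 mm diameter, each leg's bounding box inset 60 mm from the nearest pair of top edges, running from z = 0 to the bottom of the top.

B is a rectangular picture frame lying in the x–z plane (depth along y). The opening is 285 mm wide (x) by 757 mm tall (z), surrounded by a border 84 mm wide on all four sides. The frame is 17 mm deep and is made of two full-height vertical stiles with two horizontal rails fitted between them.

C is a four-legged stool. The seat is 335×309 mm, 25 mm thick, top at z = 431 mm. It stands on four square legs, each 36×36 mm in cross-section, from z = 0 to the seat underside, each flush with a corner of the seat.

The picture frame is on top of the table, centred. The stool is on the floor beside the table on its −x side.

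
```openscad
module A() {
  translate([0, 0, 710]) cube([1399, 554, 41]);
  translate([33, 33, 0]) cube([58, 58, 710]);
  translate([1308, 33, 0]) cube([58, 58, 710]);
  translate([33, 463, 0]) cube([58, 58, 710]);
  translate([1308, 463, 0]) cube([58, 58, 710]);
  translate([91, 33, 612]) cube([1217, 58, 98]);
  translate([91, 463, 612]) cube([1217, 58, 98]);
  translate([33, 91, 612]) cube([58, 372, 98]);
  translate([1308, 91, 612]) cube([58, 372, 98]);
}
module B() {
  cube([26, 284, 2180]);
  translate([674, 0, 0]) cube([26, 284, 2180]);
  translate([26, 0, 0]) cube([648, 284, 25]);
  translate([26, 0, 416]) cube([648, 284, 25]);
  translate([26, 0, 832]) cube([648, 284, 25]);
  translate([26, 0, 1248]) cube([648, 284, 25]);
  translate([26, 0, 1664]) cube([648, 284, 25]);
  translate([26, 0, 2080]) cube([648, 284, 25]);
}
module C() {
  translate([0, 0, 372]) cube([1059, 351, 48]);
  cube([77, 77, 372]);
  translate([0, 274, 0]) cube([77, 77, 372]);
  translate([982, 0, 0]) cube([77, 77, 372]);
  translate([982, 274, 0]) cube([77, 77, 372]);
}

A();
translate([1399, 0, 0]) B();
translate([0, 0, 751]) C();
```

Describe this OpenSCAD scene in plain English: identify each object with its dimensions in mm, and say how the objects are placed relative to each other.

A is a table with a 1399×554 mm rectangular top, 41 mm thick, top surface at z = 751 mm, supported by four 58×58 mm square legs, each inset 33 mm from the nearest pair of top edges, running from the floor. Four apron rails, 58 mm thick and 98 mm tall, run between adjacent legs with their top edges flush with the underside of the top and their outer faces flush with the legs' outer faces.

B is an open bookshelf. Two side panels, each 26 mm thick, 284 mm deep and 2180 mm tall, stand 700 mm apart (outside-to-outside). Between them sit 6 shelves, each 25 mm thick and 284 mm deep, spanning the full gap between the sides. The bottom shelf rests on the floor (its underside at z = 0) and the clear gap between one shelf's top and the next shelf's underside is 391 mm.

C is a long wooden bench with a 1059 mm (x) × 351 mm (y) seat, 48 mm thick, its top surface 420 mm above the floor. Four 77 mm square legs at the seat corners, flush with the edges, run from z = 0 to the seat underside.

The bookshelf is against the table's +x side, with their −y faces flush. The bench is on top of the table.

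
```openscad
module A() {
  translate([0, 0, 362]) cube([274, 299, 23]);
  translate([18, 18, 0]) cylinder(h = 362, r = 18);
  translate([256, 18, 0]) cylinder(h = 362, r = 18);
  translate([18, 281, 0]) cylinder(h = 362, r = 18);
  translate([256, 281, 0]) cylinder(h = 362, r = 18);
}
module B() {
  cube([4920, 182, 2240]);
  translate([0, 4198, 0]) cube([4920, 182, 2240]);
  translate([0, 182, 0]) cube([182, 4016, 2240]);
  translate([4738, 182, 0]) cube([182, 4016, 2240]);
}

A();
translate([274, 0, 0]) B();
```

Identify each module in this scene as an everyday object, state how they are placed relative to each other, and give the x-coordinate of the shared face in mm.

A is a stool. B is a house frame. The house frame is against the stool's +x side, with their −y faces flush. The x-coordinate of the shared face is 274 mm.

The stool's +x face and the house frame's −x face are both at x = 274 mm.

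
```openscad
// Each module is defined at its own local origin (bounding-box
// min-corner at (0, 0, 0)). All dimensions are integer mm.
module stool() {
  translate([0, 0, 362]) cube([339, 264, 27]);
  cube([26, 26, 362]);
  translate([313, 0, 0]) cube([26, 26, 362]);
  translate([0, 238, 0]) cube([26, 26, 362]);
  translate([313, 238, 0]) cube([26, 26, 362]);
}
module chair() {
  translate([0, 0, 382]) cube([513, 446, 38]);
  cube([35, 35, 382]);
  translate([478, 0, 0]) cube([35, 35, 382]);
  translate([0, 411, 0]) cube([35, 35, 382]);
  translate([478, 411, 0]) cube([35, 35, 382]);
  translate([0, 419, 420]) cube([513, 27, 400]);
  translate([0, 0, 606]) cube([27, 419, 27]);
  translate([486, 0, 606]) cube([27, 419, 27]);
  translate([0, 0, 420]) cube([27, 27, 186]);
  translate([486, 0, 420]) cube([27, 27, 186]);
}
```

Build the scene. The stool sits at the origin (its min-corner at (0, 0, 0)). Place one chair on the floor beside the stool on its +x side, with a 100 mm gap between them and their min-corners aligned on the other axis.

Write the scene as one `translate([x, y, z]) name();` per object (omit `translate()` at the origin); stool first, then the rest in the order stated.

stool();
translate([439, 0, 0]) chair();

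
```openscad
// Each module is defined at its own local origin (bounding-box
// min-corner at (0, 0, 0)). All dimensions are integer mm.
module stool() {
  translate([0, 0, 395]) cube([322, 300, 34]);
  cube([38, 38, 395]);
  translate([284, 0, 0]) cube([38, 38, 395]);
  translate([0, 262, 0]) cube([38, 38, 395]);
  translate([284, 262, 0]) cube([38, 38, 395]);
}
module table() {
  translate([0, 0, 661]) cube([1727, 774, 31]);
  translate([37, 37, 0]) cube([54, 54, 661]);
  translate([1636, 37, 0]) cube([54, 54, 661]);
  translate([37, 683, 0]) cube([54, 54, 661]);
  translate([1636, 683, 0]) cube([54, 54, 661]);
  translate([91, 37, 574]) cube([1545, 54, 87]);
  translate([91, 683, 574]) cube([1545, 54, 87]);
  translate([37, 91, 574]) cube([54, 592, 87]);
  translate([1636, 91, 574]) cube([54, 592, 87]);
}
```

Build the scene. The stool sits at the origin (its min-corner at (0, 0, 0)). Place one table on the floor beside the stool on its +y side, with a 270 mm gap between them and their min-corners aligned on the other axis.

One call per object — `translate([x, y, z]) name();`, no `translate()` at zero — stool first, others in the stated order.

stool();
translate([0, 570, 0]) table();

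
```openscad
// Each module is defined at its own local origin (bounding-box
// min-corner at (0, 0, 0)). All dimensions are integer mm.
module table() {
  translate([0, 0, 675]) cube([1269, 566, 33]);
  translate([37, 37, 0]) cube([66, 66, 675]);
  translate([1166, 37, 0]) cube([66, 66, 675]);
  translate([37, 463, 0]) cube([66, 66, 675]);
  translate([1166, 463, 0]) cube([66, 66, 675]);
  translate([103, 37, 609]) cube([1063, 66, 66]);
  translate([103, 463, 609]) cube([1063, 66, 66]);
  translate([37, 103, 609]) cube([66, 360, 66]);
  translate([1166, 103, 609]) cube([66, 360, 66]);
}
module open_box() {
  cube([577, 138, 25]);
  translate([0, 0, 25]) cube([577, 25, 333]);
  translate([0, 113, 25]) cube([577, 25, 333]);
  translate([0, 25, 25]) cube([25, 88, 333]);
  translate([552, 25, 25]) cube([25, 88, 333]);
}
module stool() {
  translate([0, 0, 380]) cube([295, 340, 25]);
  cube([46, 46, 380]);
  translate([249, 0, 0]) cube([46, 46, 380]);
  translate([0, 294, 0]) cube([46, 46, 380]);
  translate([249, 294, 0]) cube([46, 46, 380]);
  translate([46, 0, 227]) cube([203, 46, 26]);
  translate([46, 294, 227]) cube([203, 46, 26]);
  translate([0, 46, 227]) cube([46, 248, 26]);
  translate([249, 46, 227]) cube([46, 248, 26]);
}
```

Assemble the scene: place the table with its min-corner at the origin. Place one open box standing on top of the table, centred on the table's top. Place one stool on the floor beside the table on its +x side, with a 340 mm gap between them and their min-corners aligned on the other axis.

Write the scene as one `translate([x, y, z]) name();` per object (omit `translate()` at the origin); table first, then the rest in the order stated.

table();
translate([346, 214, 708]) open_box();
translate([1609, 0, 0]) stool();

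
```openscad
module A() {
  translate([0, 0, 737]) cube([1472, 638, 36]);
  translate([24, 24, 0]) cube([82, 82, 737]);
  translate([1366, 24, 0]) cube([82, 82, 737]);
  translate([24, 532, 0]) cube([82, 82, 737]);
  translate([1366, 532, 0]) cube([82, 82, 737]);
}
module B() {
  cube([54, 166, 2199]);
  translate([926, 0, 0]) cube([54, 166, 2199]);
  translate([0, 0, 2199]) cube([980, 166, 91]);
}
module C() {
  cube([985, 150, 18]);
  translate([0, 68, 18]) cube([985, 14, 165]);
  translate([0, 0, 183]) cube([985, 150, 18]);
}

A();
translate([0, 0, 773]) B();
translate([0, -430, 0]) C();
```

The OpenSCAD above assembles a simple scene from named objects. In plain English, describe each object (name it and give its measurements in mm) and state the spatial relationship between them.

A is a table: top 1472 mm (x) × 638 mm (y), 36 mm thick, upper face at z = 773 mm, on four 82×82 mm square legs, each inset 24 mm from the nearest pair of top edges, running from z = 0 to the bottom of the top.

B is a rectangular door frame: two vertical jambs of 54×166 mm section, 2199 mm tall, with a clear opening 872 mm wide between their inner faces. A header 91 mm tall and 166 mm deep lies on top of the jambs and spans the full outside width.

C is an I-beam lying along x, 985 mm long. Overall section height 201 mm. Two flanges 150 mm wide (y) and 18 mm thick, one on the floor and one at the top; a web 14 mm thick runs between them, centred on the flange width.

The door frame is on top of the table. The I-beam is on the floor beside the table on its −y side.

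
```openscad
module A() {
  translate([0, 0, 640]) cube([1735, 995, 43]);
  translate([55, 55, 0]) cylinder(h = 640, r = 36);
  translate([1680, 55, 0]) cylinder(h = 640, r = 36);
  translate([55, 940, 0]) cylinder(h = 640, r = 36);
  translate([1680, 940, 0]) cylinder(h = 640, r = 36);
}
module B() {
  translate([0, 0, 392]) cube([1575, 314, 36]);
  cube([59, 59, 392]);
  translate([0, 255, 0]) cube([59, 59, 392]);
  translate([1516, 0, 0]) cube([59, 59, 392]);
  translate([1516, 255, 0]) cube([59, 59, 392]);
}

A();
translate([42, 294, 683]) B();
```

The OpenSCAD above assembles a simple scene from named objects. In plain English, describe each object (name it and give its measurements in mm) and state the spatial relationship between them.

A is a table: top 1735 mm (x) × 995 mm (y), 43 mm thick, upper face at z = 683 mm, on four round legs of 72 mm diameter, each leg's bounding box inset 19 mm from the nearest pair of top edges, running from z = 0 to the bottom of the top.

B is a bench: a 1575×314 mm seat slab, 36 mm thick, top at z = 428 mm, on four 59×59 mm square legs flush with the seat corners and standing on z = 0.

The bench is on top of the table.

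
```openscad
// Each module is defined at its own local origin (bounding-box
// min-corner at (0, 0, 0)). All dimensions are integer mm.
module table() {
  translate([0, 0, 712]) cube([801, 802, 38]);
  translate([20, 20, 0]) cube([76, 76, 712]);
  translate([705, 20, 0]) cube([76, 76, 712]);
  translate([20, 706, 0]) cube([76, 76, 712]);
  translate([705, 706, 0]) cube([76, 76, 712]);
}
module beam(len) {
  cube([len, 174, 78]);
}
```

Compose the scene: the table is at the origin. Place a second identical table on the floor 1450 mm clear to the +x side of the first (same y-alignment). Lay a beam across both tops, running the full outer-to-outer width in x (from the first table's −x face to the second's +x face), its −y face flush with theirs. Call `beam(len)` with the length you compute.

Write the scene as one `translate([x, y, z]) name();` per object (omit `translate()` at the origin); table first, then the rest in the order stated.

table();
translate([2251, 0, 0]) table();
translate([0, 0, 750]) beam(3052);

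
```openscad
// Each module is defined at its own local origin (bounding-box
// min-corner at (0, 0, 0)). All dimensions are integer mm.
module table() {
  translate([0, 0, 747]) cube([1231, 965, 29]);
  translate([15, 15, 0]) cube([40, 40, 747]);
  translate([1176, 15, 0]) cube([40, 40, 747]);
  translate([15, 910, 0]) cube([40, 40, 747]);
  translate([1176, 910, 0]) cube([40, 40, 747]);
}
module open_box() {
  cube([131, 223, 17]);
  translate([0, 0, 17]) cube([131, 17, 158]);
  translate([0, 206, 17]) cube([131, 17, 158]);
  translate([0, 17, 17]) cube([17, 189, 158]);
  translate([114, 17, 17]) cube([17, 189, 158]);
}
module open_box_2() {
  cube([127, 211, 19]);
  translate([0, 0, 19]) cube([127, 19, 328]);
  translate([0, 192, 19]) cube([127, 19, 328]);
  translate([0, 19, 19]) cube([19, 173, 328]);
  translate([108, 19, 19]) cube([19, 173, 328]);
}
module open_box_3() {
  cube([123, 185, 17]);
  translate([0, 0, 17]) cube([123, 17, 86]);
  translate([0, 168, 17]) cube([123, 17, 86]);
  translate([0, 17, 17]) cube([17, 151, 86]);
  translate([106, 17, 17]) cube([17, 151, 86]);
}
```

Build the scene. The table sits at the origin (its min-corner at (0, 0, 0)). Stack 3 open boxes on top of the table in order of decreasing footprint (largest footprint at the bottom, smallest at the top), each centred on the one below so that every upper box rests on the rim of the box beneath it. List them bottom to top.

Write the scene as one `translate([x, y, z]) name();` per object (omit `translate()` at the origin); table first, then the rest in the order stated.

table();
translate([550, 371, 776]) open_box();
translate([552, 377, 951]) open_box_2();
translate([554, 390, 1298]) open_box_3();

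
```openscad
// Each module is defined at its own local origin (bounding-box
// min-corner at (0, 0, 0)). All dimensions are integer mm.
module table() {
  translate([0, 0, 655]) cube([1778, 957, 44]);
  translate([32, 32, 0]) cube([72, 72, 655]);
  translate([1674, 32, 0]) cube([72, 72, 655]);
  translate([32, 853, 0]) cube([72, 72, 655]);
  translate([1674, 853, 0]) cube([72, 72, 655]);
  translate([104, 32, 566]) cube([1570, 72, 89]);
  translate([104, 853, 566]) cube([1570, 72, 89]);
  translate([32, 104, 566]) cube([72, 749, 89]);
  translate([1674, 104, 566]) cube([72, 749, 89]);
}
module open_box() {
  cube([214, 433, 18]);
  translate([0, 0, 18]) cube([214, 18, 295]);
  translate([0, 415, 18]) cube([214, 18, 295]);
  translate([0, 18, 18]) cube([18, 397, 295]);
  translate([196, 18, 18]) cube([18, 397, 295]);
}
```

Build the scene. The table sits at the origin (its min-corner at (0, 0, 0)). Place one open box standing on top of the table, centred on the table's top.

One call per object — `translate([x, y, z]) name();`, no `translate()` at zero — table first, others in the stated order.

table();
translate([782, 262, 699]) open_box();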